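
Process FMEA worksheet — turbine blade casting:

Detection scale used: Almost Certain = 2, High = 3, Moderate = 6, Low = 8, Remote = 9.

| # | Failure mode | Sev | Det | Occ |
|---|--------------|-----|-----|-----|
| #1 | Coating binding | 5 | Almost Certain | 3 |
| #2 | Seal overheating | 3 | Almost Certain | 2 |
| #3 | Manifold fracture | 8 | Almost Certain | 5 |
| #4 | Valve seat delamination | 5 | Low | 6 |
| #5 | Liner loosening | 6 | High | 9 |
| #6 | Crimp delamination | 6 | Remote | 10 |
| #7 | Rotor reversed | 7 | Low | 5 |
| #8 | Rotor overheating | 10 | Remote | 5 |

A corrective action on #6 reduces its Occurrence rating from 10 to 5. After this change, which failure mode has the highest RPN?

#8

RPN = Severity × Occurrence × Detection:
  #1: 5 × 3 × 2 = 30
  #2: 3 × 2 × 2 = 12
  #3: 8 × 5 × 2 = 80
  #4: 5 × 6 × 8 = 240
  #5: 6 × 9 × 3 = 162
  #6: 6 × 10 × 9 = 540
  #7: 7 × 5 × 8 = 280
  #8: 10 × 5 × 9 = 450
After action: #6 → 6 × 5 × 9 = 270.
Revised RPNs: #8=450, #7=280, #6=270, #4=240, #5=162, #3=80, #1=30, #2=12.
Highest is now #8 (450).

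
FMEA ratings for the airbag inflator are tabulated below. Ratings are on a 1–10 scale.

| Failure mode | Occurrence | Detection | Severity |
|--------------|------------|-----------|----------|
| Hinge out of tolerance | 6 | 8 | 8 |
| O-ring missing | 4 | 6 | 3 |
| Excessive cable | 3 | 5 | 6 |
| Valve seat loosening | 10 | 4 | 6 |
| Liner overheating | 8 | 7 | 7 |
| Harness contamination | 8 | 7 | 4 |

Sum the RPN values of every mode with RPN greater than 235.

1016

RPN = Severity × Occurrence × Detection:
  Hinge out of tolerance: 8 × 6 × 8 = 384
  O-ring missing: 3 × 4 × 6 = 72
  Excessive cable: 6 × 3 × 5 = 90
  Valve seat loosening: 6 × 10 × 4 = 240
  Liner overheating: 7 × 8 × 7 = 392
  Harness contamination: 4 × 8 × 7 = 224
RPN > 235: Hinge out of tolerance (384), Valve seat loosening (240), Liner overheating (392).
Sum: 384 + 240 + 392 = 1016.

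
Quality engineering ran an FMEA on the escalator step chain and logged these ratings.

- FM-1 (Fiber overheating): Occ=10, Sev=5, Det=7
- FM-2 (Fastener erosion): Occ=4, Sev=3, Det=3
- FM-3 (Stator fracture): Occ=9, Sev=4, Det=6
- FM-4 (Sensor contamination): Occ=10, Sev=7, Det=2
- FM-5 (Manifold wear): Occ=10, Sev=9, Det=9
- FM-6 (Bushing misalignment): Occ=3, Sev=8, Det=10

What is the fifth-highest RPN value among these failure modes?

140

RPN = Severity × Occurrence × Detection:
  FM-1: 5 × 10 × 7 = 350
  FM-2: 3 × 4 × 3 = 36
  FM-3: 4 × 9 × 6 = 216
  FM-4: 7 × 10 × 2 = 140
  FM-5: 9 × 10 × 9 = 810
  FM-6: 8 × 3 × 10 = 240
Sorted descending: 810, 350, 240, 216, 140, 36.
The fifth-highest RPN is 140 (FM-4).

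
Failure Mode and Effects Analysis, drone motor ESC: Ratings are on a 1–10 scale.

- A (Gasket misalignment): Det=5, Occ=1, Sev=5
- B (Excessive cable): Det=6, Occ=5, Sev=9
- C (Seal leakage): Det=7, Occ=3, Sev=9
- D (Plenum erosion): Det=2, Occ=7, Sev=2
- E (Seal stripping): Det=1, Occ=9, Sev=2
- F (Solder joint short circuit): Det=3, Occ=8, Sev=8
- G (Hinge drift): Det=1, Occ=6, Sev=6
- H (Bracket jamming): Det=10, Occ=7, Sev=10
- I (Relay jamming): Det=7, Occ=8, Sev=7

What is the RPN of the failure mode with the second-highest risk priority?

392

RPN = Severity × Occurrence × Detection:
  A: 5 × 1 × 5 = 25
  B: 9 × 5 × 6 = 270
  C: 9 × 3 × 7 = 189
  D: 2 × 7 × 2 = 28
  E: 2 × 9 × 1 = 18
  F: 8 × 8 × 3 = 192
  G: 6 × 6 × 1 = 36
  H: 10 × 7 × 10 = 700
  I: 7 × 8 × 7 = 392
Sorted descending: 700, 392, 270, 192, 189, 36, 28, 25, 18.
The second-highest RPN is 392 (I).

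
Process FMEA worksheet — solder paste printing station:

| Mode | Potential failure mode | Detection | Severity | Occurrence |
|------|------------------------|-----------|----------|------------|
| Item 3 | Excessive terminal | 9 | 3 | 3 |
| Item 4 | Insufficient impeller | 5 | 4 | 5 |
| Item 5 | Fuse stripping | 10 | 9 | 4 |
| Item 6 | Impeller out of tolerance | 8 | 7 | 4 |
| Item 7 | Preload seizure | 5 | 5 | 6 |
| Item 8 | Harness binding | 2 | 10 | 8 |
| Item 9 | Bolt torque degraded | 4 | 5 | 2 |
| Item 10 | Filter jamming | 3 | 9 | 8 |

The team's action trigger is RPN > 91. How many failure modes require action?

RPN = Severity × Occurrence × Detection:
  Item 3: 3 × 3 × 9 = 81
  Item 4: 4 × 5 × 5 = 100
  Item 5: 9 × 4 × 10 = 360
  Item 6: 7 × 4 × 8 = 224
  Item 7: 5 × 6 × 5 = 150
  Item 8: 10 × 8 × 2 = 160
  Item 9: 5 × 2 × 4 = 40
  Item 10: 9 × 8 × 3 = 216
Modes with RPN > 91: Item 4 (100), Item 5 (360), Item 6 (224), Item 7 (150), Item 8 (160), Item 10 (216) → 6.

6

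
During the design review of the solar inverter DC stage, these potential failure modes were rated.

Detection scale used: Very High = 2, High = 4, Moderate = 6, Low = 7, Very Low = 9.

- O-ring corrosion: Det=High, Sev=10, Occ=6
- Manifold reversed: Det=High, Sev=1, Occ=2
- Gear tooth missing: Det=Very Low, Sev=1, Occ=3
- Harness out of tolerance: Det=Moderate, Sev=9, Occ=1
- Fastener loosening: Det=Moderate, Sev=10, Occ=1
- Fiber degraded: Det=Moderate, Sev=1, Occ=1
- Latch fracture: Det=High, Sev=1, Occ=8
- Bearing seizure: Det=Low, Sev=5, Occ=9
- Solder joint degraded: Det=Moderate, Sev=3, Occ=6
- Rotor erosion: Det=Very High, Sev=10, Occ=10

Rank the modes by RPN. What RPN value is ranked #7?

RPN = Severity × Occurrence × Detection:
  O-ring corrosion: 10 × 6 × 4 = 240
  Manifold reversed: 1 × 2 × 4 = 8
  Gear tooth missing: 1 × 3 × 9 = 27
  Harness out of tolerance: 9 × 1 × 6 = 54
  Fastener loosening: 10 × 1 × 6 = 60
  Fiber degraded: 1 × 1 × 6 = 6
  Latch fracture: 1 × 8 × 4 = 32
  Bearing seizure: 5 × 9 × 7 = 315
  Solder joint degraded: 3 × 6 × 6 = 108
  Rotor erosion: 10 × 10 × 2 = 200
Sorted descending: 315, 240, 200, 108, 60, 54, 32, 27, 8, 6.
The seventh-highest RPN is 32 (Latch fracture).

32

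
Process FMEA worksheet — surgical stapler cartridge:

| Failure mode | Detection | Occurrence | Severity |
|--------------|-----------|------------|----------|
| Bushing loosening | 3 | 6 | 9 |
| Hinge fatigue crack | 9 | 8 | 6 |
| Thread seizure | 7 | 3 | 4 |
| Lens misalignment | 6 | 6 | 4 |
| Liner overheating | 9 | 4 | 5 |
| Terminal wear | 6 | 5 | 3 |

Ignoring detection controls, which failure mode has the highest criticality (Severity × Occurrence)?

Criticality = Severity × Occurrence:
  Bushing loosening: 9 × 6 = 54
  Hinge fatigue crack: 6 × 8 = 48
  Thread seizure: 4 × 3 = 12
  Lens misalignment: 4 × 6 = 24
  Liner overheating: 5 × 4 = 20
  Terminal wear: 3 × 5 = 15
Highest criticality is 54 → Bushing loosening.

Bushing loosening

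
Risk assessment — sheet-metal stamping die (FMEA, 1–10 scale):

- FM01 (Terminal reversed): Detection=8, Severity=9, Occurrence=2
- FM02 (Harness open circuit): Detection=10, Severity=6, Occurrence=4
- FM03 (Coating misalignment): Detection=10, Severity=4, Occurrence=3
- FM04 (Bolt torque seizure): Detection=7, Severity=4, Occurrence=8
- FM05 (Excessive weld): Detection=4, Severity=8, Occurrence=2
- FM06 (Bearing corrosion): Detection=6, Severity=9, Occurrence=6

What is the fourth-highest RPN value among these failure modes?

144

RPN = Severity × Occurrence × Detection:
  FM01: 9 × 2 × 8 = 144
  FM02: 6 × 4 × 10 = 240
  FM03: 4 × 3 × 10 = 120
  FM04: 4 × 8 × 7 = 224
  FM05: 8 × 2 × 4 = 64
  FM06: 9 × 6 × 6 = 324
Sorted descending: 324, 240, 224, 144, 120, 64.
The fourth-highest RPN is 144 (FM01).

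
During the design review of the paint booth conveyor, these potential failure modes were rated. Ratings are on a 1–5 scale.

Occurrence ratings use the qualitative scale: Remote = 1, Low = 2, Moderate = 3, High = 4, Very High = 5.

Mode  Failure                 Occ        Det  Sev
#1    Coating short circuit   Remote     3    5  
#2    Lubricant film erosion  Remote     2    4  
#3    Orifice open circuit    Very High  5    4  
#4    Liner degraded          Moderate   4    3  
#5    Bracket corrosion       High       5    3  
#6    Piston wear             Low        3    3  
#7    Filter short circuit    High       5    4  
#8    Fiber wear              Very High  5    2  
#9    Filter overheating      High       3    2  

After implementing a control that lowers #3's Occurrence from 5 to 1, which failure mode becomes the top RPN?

RPN = Severity × Occurrence × Detection:
  #1: 5 × 1 × 3 = 15
  #2: 4 × 1 × 2 = 8
  #3: 4 × 5 × 5 = 100
  #4: 3 × 3 × 4 = 36
  #5: 3 × 4 × 5 = 60
  #6: 3 × 2 × 3 = 18
  #7: 4 × 4 × 5 = 80
  #8: 2 × 5 × 5 = 50
  #9: 2 × 4 × 3 = 24
After action: #3 → 4 × 1 × 5 = 20.
Revised RPNs: #7=80, #5=60, #8=50, #4=36, #9=24, #3=20, #6=18, #1=15, #2=8.
Highest is now #7 (80).

#7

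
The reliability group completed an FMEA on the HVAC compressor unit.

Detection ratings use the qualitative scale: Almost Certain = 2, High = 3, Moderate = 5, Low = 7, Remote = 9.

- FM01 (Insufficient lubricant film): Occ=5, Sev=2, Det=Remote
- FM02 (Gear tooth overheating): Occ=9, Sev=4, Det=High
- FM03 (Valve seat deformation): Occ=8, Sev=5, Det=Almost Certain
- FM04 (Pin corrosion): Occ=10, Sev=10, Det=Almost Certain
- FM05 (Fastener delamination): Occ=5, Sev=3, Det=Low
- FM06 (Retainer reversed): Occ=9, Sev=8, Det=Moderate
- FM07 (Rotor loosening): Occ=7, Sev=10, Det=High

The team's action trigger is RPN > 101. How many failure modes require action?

RPN = Severity × Occurrence × Detection:
  FM01: 2 × 5 × 9 = 90
  FM02: 4 × 9 × 3 = 108
  FM03: 5 × 8 × 2 = 80
  FM04: 10 × 10 × 2 = 200
  FM05: 3 × 5 × 7 = 105
  FM06: 8 × 9 × 5 = 360
  FM07: 10 × 7 × 3 = 210
Modes with RPN > 101: FM02 (108), FM04 (200), FM05 (105), FM06 (360), FM07 (210) → 5.

5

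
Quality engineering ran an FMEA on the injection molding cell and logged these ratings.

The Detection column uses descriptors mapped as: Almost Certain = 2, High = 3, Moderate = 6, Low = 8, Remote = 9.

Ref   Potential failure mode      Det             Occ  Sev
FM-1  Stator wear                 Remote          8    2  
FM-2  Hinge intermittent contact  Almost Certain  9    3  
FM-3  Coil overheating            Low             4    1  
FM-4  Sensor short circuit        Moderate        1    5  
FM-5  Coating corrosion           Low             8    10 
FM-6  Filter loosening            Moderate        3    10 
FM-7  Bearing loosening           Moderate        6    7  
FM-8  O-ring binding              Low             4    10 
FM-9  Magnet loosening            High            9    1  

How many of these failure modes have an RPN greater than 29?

8

RPN = Severity × Occurrence × Detection:
  FM-1: 2 × 8 × 9 = 144
  FM-2: 3 × 9 × 2 = 54
  FM-3: 1 × 4 × 8 = 32
  FM-4: 5 × 1 × 6 = 30
  FM-5: 10 × 8 × 8 = 640
  FM-6: 10 × 3 × 6 = 180
  FM-7: 7 × 6 × 6 = 252
  FM-8: 10 × 4 × 8 = 320
  FM-9: 1 × 9 × 3 = 27
Modes with RPN > 29: FM-1 (144), FM-2 (54), FM-3 (32), FM-4 (30), FM-5 (640), FM-6 (180), FM-7 (252), FM-8 (320) → 8.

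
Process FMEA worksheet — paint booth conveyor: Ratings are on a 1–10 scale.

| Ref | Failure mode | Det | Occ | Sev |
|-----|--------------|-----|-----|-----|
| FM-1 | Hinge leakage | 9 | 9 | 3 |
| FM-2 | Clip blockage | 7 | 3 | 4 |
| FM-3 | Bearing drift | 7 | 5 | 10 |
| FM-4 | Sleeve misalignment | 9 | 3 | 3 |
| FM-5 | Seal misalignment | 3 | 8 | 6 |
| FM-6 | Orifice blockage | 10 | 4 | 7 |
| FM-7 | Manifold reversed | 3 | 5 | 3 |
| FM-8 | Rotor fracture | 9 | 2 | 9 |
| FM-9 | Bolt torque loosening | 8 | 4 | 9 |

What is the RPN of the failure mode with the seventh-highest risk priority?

84

RPN = Severity × Occurrence × Detection:
  FM-1: 3 × 9 × 9 = 243
  FM-2: 4 × 3 × 7 = 84
  FM-3: 10 × 5 × 7 = 350
  FM-4: 3 × 3 × 9 = 81
  FM-5: 6 × 8 × 3 = 144
  FM-6: 7 × 4 × 10 = 280
  FM-7: 3 × 5 × 3 = 45
  FM-8: 9 × 2 × 9 = 162
  FM-9: 9 × 4 × 8 = 288
Sorted descending: 350, 288, 280, 243, 162, 144, 84, 81, 45.
The seventh-highest RPN is 84 (FM-2).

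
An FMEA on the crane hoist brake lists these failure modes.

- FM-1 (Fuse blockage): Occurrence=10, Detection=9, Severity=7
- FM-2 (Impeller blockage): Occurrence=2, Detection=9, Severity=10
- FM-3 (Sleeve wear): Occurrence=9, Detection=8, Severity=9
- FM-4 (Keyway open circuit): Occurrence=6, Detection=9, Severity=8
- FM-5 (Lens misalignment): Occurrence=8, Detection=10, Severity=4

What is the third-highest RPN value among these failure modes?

432

RPN = Severity × Occurrence × Detection:
  FM-1: 7 × 10 × 9 = 630
  FM-2: 10 × 2 × 9 = 180
  FM-3: 9 × 9 × 8 = 648
  FM-4: 8 × 6 × 9 = 432
  FM-5: 4 × 8 × 10 = 320
Sorted descending: 648, 630, 432, 320, 180.
The third-highest RPN is 432 (FM-4).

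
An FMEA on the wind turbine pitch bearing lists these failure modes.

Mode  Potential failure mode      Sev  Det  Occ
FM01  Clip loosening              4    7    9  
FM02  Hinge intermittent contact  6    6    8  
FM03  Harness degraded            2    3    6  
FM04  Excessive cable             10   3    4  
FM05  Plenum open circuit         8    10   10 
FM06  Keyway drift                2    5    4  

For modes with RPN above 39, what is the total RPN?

1500

RPN = Severity × Occurrence × Detection:
  FM01: 4 × 9 × 7 = 252
  FM02: 6 × 8 × 6 = 288
  FM03: 2 × 6 × 3 = 36
  FM04: 10 × 4 × 3 = 120
  FM05: 8 × 10 × 10 = 800
  FM06: 2 × 4 × 5 = 40
RPN > 39: FM01 (252), FM02 (288), FM04 (120), FM05 (800), FM06 (40).
Sum: 252 + 288 + 120 + 800 + 40 = 1500.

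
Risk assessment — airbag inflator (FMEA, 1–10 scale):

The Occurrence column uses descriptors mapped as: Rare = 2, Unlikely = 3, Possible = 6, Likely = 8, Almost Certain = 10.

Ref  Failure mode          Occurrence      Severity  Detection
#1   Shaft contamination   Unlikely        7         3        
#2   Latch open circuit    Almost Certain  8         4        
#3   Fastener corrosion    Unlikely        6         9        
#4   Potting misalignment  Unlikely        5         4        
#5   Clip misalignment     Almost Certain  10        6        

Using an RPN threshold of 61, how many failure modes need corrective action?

4

RPN = Severity × Occurrence × Detection:
  #1: 7 × 3 × 3 = 63
  #2: 8 × 10 × 4 = 320
  #3: 6 × 3 × 9 = 162
  #4: 5 × 3 × 4 = 60
  #5: 10 × 10 × 6 = 600
Modes with RPN ≥ 61: #1 (63), #2 (320), #3 (162), #5 (600) → 4.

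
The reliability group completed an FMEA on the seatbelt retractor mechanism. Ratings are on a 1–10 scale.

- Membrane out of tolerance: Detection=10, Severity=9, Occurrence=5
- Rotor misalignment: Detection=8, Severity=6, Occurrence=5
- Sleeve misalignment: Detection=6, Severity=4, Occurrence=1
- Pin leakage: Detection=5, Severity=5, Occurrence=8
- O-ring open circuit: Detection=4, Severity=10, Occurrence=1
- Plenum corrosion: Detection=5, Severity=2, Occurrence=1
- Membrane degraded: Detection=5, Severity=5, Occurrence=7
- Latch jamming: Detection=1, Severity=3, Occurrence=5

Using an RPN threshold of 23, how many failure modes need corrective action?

RPN = Severity × Occurrence × Detection:
  Membrane out of tolerance: 9 × 5 × 10 = 450
  Rotor misalignment: 6 × 5 × 8 = 240
  Sleeve misalignment: 4 × 1 × 6 = 24
  Pin leakage: 5 × 8 × 5 = 200
  O-ring open circuit: 10 × 1 × 4 = 40
  Plenum corrosion: 2 × 1 × 5 = 10
  Membrane degraded: 5 × 7 × 5 = 175
  Latch jamming: 3 × 5 × 1 = 15
Modes with RPN ≥ 23: Membrane out of tolerance (450), Rotor misalignment (240), Sleeve misalignment (24), Pin leakage (200), O-ring open circuit (40), Membrane degraded (175) → 6.

6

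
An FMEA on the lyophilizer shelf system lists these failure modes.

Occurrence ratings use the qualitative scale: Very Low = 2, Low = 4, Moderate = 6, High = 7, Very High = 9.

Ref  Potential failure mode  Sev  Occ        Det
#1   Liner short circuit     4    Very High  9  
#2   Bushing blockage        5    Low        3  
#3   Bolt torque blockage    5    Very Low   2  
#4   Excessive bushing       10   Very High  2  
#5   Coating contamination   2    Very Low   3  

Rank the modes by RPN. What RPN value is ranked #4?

RPN = Severity × Occurrence × Detection:
  #1: 4 × 9 × 9 = 324
  #2: 5 × 4 × 3 = 60
  #3: 5 × 2 × 2 = 20
  #4: 10 × 9 × 2 = 180
  #5: 2 × 2 × 3 = 12
Sorted descending: 324, 180, 60, 20, 12.
The fourth-highest RPN is 20 (#3).

20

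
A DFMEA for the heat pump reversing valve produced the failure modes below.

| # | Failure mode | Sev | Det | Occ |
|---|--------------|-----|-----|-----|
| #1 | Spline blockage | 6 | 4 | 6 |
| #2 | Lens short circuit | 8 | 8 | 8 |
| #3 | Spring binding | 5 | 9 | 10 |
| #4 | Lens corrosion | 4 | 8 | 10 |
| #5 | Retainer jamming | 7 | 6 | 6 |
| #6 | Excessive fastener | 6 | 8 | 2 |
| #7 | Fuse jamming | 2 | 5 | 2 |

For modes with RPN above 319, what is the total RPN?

RPN = Severity × Occurrence × Detection:
  #1: 6 × 6 × 4 = 144
  #2: 8 × 8 × 8 = 512
  #3: 5 × 10 × 9 = 450
  #4: 4 × 10 × 8 = 320
  #5: 7 × 6 × 6 = 252
  #6: 6 × 2 × 8 = 96
  #7: 2 × 2 × 5 = 20
RPN > 319: #2 (512), #3 (450), #4 (320).
Sum: 512 + 450 + 320 = 1282.

1282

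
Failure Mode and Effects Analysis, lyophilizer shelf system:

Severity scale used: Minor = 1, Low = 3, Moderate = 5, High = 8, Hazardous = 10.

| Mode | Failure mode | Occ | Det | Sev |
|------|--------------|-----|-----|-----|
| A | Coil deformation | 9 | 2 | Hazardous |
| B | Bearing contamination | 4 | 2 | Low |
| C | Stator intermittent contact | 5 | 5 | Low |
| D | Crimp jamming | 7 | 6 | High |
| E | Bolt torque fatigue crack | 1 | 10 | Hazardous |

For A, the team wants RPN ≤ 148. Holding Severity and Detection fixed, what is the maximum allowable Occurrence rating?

A: S=10, O=9, D=2 → current RPN = 180.
Fixed product = 20. Need 20 × O ≤ 148, so O ≤ 148/20 = 7.40.
Maximum integer Occurrence rating = 7 (gives RPN 140; O=8 would give 160 > 148).

7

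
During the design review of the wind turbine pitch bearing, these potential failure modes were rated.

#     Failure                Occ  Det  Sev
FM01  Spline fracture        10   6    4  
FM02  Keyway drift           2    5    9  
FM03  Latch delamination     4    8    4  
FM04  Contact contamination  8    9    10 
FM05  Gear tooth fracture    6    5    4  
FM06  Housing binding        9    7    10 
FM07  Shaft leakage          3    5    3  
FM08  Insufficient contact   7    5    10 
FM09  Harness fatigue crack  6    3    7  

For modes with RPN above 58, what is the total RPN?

RPN = Severity × Occurrence × Detection:
  FM01: 4 × 10 × 6 = 240
  FM02: 9 × 2 × 5 = 90
  FM03: 4 × 4 × 8 = 128
  FM04: 10 × 8 × 9 = 720
  FM05: 4 × 6 × 5 = 120
  FM06: 10 × 9 × 7 = 630
  FM07: 3 × 3 × 5 = 45
  FM08: 10 × 7 × 5 = 350
  FM09: 7 × 6 × 3 = 126
RPN > 58: FM01 (240), FM02 (90), FM03 (128), FM04 (720), FM05 (120), FM06 (630), FM08 (350), FM09 (126).
Sum: 240 + 90 + 128 + 720 + 120 + 630 + 350 + 126 = 2404.

2404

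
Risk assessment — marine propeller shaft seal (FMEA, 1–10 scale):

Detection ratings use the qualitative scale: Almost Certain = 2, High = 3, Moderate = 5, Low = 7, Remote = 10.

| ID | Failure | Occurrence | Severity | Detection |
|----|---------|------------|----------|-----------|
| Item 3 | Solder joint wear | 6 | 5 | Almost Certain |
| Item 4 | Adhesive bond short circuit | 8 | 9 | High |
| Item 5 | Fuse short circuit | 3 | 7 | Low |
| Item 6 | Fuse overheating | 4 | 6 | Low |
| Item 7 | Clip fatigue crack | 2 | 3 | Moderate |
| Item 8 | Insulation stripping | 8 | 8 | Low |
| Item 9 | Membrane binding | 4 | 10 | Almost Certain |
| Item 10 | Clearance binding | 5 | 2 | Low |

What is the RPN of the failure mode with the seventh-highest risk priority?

60

RPN = Severity × Occurrence × Detection:
  Item 3: 5 × 6 × 2 = 60
  Item 4: 9 × 8 × 3 = 216
  Item 5: 7 × 3 × 7 = 147
  Item 6: 6 × 4 × 7 = 168
  Item 7: 3 × 2 × 5 = 30
  Item 8: 8 × 8 × 7 = 448
  Item 9: 10 × 4 × 2 = 80
  Item 10: 2 × 5 × 7 = 70
Sorted descending: 448, 216, 168, 147, 80, 70, 60, 30.
The seventh-highest RPN is 60 (Item 3).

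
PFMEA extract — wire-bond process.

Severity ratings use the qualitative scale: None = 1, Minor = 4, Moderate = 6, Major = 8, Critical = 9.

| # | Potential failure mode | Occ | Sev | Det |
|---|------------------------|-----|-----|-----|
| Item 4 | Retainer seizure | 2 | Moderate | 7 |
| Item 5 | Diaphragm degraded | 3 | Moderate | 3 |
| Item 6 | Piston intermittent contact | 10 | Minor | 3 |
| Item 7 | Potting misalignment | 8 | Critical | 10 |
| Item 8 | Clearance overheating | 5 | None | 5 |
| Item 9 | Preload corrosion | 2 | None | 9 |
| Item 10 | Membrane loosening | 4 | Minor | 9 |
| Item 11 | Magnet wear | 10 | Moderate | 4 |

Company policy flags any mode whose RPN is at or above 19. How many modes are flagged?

RPN = Severity × Occurrence × Detection:
  Item 4: 6 × 2 × 7 = 84
  Item 5: 6 × 3 × 3 = 54
  Item 6: 4 × 10 × 3 = 120
  Item 7: 9 × 8 × 10 = 720
  Item 8: 1 × 5 × 5 = 25
  Item 9: 1 × 2 × 9 = 18
  Item 10: 4 × 4 × 9 = 144
  Item 11: 6 × 10 × 4 = 240
Modes with RPN ≥ 19: Item 4 (84), Item 5 (54), Item 6 (120), Item 7 (720), Item 8 (25), Item 10 (144), Item 11 (240) → 7.

7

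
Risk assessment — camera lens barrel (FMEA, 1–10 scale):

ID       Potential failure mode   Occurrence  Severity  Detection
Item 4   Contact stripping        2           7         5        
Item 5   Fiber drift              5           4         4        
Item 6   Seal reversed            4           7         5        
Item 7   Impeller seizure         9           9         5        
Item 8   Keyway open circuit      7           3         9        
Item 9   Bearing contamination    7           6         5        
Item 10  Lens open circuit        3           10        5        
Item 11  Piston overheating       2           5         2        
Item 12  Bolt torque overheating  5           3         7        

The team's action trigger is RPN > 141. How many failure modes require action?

4

RPN = Severity × Occurrence × Detection:
  Item 4: 7 × 2 × 5 = 70
  Item 5: 4 × 5 × 4 = 80
  Item 6: 7 × 4 × 5 = 140
  Item 7: 9 × 9 × 5 = 405
  Item 8: 3 × 7 × 9 = 189
  Item 9: 6 × 7 × 5 = 210
  Item 10: 10 × 3 × 5 = 150
  Item 11: 5 × 2 × 2 = 20
  Item 12: 3 × 5 × 7 = 105
Modes with RPN > 141: Item 7 (405), Item 8 (189), Item 9 (210), Item 10 (150) → 4.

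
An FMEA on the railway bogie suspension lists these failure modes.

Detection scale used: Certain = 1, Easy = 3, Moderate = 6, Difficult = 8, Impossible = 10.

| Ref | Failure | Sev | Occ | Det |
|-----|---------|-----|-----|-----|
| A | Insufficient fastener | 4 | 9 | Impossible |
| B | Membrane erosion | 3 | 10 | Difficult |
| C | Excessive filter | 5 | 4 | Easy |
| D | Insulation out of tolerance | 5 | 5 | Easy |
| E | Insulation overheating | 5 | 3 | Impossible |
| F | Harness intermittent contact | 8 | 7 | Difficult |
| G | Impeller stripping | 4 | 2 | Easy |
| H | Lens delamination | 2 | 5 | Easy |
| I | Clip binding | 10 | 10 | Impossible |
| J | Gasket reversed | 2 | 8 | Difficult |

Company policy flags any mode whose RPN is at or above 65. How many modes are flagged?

7

RPN = Severity × Occurrence × Detection:
  A: 4 × 9 × 10 = 360
  B: 3 × 10 × 8 = 240
  C: 5 × 4 × 3 = 60
  D: 5 × 5 × 3 = 75
  E: 5 × 3 × 10 = 150
  F: 8 × 7 × 8 = 448
  G: 4 × 2 × 3 = 24
  H: 2 × 5 × 3 = 30
  I: 10 × 10 × 10 = 1000
  J: 2 × 8 × 8 = 128
Modes with RPN ≥ 65: A (360), B (240), D (75), E (150), F (448), I (1000), J (128) → 7.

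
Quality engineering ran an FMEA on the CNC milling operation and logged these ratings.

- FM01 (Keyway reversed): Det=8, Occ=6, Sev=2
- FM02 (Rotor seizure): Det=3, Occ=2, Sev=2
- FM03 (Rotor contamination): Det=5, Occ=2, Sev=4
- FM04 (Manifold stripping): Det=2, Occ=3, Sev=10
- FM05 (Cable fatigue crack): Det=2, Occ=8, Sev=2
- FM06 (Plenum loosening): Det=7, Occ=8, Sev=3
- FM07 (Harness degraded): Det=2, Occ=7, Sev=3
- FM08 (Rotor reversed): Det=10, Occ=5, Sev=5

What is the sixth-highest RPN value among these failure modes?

40

RPN = Severity × Occurrence × Detection:
  FM01: 2 × 6 × 8 = 96
  FM02: 2 × 2 × 3 = 12
  FM03: 4 × 2 × 5 = 40
  FM04: 10 × 3 × 2 = 60
  FM05: 2 × 8 × 2 = 32
  FM06: 3 × 8 × 7 = 168
  FM07: 3 × 7 × 2 = 42
  FM08: 5 × 5 × 10 = 250
Sorted descending: 250, 168, 96, 60, 42, 40, 32, 12.
The sixth-highest RPN is 40 (FM03).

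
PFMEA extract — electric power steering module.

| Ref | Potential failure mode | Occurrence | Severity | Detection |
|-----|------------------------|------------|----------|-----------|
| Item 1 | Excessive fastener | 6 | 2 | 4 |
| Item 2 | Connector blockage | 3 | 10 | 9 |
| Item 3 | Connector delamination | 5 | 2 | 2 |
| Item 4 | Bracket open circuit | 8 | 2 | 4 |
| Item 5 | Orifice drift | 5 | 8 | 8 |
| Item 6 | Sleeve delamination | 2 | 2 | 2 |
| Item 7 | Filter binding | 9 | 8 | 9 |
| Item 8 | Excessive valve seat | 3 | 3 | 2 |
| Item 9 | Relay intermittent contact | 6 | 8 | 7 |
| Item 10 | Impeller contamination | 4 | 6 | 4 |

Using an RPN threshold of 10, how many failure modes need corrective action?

9

RPN = Severity × Occurrence × Detection:
  Item 1: 2 × 6 × 4 = 48
  Item 2: 10 × 3 × 9 = 270
  Item 3: 2 × 5 × 2 = 20
  Item 4: 2 × 8 × 4 = 64
  Item 5: 8 × 5 × 8 = 320
  Item 6: 2 × 2 × 2 = 8
  Item 7: 8 × 9 × 9 = 648
  Item 8: 3 × 3 × 2 = 18
  Item 9: 8 × 6 × 7 = 336
  Item 10: 6 × 4 × 4 = 96
Modes with RPN ≥ 10: Item 1 (48), Item 2 (270), Item 3 (20), Item 4 (64), Item 5 (320), Item 7 (648), Item 8 (18), Item 9 (336), Item 10 (96) → 9.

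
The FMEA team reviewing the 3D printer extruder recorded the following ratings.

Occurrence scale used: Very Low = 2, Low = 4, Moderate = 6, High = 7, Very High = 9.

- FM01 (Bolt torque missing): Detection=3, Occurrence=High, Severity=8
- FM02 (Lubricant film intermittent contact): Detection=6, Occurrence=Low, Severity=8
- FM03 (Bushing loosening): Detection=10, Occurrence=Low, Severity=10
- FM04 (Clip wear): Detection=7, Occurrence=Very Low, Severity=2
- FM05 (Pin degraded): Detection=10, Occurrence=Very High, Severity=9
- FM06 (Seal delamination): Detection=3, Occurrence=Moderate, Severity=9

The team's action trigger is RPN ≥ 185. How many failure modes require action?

3

RPN = Severity × Occurrence × Detection:
  FM01: 8 × 7 × 3 = 168
  FM02: 8 × 4 × 6 = 192
  FM03: 10 × 4 × 10 = 400
  FM04: 2 × 2 × 7 = 28
  FM05: 9 × 9 × 10 = 810
  FM06: 9 × 6 × 3 = 162
Modes with RPN ≥ 185: FM02 (192), FM03 (400), FM05 (810) → 3.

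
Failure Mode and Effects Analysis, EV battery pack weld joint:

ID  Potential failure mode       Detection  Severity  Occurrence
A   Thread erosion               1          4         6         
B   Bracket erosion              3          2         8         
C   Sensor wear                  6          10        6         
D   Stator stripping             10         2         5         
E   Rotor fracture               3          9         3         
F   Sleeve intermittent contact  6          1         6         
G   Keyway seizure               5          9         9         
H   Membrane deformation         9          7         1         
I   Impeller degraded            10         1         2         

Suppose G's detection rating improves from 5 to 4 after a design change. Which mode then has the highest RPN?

RPN = Severity × Occurrence × Detection:
  A: 4 × 6 × 1 = 24
  B: 2 × 8 × 3 = 48
  C: 10 × 6 × 6 = 360
  D: 2 × 5 × 10 = 100
  E: 9 × 3 × 3 = 81
  F: 1 × 6 × 6 = 36
  G: 9 × 9 × 5 = 405
  H: 7 × 1 × 9 = 63
  I: 1 × 2 × 10 = 20
After action: G → 9 × 9 × 4 = 324.
Revised RPNs: C=360, G=324, D=100, E=81, H=63, B=48, F=36, A=24, I=20.
Highest is now C (360).

C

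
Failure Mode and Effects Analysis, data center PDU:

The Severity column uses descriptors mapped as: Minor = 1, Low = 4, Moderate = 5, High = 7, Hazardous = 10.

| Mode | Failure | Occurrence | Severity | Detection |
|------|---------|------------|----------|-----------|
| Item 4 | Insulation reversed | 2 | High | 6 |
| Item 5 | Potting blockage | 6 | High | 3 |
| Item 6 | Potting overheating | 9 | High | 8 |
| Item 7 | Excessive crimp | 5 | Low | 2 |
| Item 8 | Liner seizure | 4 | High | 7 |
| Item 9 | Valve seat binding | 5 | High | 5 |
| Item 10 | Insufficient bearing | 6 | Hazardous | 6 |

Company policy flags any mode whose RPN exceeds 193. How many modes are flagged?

RPN = Severity × Occurrence × Detection:
  Item 4: 7 × 2 × 6 = 84
  Item 5: 7 × 6 × 3 = 126
  Item 6: 7 × 9 × 8 = 504
  Item 7: 4 × 5 × 2 = 40
  Item 8: 7 × 4 × 7 = 196
  Item 9: 7 × 5 × 5 = 175
  Item 10: 10 × 6 × 6 = 360
Modes with RPN > 193: Item 6 (504), Item 8 (196), Item 10 (360) → 3.

3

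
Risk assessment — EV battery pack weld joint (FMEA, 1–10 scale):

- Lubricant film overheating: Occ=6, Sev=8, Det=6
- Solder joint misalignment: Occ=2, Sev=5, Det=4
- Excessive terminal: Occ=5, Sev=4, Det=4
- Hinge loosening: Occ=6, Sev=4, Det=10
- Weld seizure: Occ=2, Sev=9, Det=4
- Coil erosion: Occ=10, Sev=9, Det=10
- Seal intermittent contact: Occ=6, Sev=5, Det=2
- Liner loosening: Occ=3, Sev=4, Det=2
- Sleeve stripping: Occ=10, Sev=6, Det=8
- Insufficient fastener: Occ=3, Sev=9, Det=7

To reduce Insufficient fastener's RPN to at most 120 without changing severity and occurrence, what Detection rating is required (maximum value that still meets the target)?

4

Insufficient fastener: S=9, O=3, D=7 → current RPN = 189.
Fixed product = 27. Need 27 × D ≤ 120, so D ≤ 120/27 = 4.44.
Maximum integer Detection rating = 4 (gives RPN 108; D=5 would give 135 > 120).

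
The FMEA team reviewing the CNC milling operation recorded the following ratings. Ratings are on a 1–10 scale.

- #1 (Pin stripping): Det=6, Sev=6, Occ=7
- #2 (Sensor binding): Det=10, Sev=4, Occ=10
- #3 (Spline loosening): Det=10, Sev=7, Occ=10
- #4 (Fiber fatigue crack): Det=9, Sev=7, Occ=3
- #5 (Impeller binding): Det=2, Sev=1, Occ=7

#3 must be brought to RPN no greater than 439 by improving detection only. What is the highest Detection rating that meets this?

6

#3: S=7, O=10, D=10 → current RPN = 700.
Fixed product = 70. Need 70 × D ≤ 439, so D ≤ 439/70 = 6.27.
Maximum integer Detection rating = 6 (gives RPN 420; D=7 would give 490 > 439).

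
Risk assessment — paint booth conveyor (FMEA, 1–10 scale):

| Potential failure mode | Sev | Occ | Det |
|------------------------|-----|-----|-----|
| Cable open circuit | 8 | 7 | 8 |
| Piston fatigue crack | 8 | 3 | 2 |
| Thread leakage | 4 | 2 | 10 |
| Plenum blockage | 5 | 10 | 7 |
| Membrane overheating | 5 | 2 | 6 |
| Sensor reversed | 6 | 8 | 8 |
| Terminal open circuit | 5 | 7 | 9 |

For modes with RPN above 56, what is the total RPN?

1637

RPN = Severity × Occurrence × Detection:
  Cable open circuit: 8 × 7 × 8 = 448
  Piston fatigue crack: 8 × 3 × 2 = 48
  Thread leakage: 4 × 2 × 10 = 80
  Plenum blockage: 5 × 10 × 7 = 350
  Membrane overheating: 5 × 2 × 6 = 60
  Sensor reversed: 6 × 8 × 8 = 384
  Terminal open circuit: 5 × 7 × 9 = 315
RPN > 56: Cable open circuit (448), Thread leakage (80), Plenum blockage (350), Membrane overheating (60), Sensor reversed (384), Terminal open circuit (315).
Sum: 448 + 80 + 350 + 60 + 384 + 315 = 1637.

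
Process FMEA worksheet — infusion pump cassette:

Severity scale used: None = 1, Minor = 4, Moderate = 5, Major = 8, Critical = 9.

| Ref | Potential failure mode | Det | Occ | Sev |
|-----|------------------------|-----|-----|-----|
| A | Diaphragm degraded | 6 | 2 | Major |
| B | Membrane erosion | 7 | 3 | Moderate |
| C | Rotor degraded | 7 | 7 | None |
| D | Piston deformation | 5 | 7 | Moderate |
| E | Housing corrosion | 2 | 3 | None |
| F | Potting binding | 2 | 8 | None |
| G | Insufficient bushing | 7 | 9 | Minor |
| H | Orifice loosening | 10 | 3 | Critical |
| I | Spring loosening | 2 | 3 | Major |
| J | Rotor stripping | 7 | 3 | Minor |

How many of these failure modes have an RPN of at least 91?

RPN = Severity × Occurrence × Detection:
  A: 8 × 2 × 6 = 96
  B: 5 × 3 × 7 = 105
  C: 1 × 7 × 7 = 49
  D: 5 × 7 × 5 = 175
  E: 1 × 3 × 2 = 6
  F: 1 × 8 × 2 = 16
  G: 4 × 9 × 7 = 252
  H: 9 × 3 × 10 = 270
  I: 8 × 3 × 2 = 48
  J: 4 × 3 × 7 = 84
Modes with RPN ≥ 91: A (96), B (105), D (175), G (252), H (270) → 5.

5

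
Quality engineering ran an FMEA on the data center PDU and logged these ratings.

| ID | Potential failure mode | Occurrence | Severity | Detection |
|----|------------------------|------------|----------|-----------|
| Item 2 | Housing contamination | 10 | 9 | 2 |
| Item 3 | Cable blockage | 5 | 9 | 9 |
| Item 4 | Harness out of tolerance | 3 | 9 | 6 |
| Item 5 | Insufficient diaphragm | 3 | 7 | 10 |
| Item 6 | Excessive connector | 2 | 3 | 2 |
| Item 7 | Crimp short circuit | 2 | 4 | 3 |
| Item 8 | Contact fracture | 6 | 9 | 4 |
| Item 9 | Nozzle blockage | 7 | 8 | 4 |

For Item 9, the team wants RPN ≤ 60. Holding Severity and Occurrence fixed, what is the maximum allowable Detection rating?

Item 9: S=8, O=7, D=4 → current RPN = 224.
Fixed product = 56. Need 56 × D ≤ 60, so D ≤ 60/56 = 1.07.
Maximum integer Detection rating = 1 (gives RPN 56; D=2 would give 112 > 60).

1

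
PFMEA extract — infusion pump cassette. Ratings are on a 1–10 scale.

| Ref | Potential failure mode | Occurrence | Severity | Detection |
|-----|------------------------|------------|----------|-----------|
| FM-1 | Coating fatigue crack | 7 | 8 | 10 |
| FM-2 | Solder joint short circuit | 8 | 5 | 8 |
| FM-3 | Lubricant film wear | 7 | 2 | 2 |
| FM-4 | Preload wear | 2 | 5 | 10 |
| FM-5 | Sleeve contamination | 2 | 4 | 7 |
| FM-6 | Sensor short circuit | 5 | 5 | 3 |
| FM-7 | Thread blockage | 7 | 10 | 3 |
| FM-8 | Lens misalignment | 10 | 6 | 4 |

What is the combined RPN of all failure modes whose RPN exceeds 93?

1430

RPN = Severity × Occurrence × Detection:
  FM-1: 8 × 7 × 10 = 560
  FM-2: 5 × 8 × 8 = 320
  FM-3: 2 × 7 × 2 = 28
  FM-4: 5 × 2 × 10 = 100
  FM-5: 4 × 2 × 7 = 56
  FM-6: 5 × 5 × 3 = 75
  FM-7: 10 × 7 × 3 = 210
  FM-8: 6 × 10 × 4 = 240
RPN > 93: FM-1 (560), FM-2 (320), FM-4 (100), FM-7 (210), FM-8 (240).
Sum: 560 + 320 + 100 + 210 + 240 = 1430.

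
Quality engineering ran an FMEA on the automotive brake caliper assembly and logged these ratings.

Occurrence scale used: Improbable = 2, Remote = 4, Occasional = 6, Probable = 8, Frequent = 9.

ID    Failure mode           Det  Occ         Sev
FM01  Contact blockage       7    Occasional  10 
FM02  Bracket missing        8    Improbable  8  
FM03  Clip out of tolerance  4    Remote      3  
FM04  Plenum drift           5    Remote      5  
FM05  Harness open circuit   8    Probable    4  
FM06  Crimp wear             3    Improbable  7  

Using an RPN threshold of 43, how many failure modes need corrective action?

5

RPN = Severity × Occurrence × Detection:
  FM01: 10 × 6 × 7 = 420
  FM02: 8 × 2 × 8 = 128
  FM03: 3 × 4 × 4 = 48
  FM04: 5 × 4 × 5 = 100
  FM05: 4 × 8 × 8 = 256
  FM06: 7 × 2 × 3 = 42
Modes with RPN ≥ 43: FM01 (420), FM02 (128), FM03 (48), FM04 (100), FM05 (256) → 5.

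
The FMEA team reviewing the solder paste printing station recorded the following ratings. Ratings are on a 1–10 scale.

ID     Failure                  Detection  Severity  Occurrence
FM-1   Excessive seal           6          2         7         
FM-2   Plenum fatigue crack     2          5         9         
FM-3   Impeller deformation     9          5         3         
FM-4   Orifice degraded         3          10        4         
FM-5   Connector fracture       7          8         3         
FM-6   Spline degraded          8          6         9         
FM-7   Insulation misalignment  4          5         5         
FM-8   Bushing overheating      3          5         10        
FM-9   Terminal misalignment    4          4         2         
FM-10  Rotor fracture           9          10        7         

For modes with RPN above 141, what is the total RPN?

RPN = Severity × Occurrence × Detection:
  FM-1: 2 × 7 × 6 = 84
  FM-2: 5 × 9 × 2 = 90
  FM-3: 5 × 3 × 9 = 135
  FM-4: 10 × 4 × 3 = 120
  FM-5: 8 × 3 × 7 = 168
  FM-6: 6 × 9 × 8 = 432
  FM-7: 5 × 5 × 4 = 100
  FM-8: 5 × 10 × 3 = 150
  FM-9: 4 × 2 × 4 = 32
  FM-10: 10 × 7 × 9 = 630
RPN > 141: FM-5 (168), FM-6 (432), FM-8 (150), FM-10 (630).
Sum: 168 + 432 + 150 + 630 = 1380.

1380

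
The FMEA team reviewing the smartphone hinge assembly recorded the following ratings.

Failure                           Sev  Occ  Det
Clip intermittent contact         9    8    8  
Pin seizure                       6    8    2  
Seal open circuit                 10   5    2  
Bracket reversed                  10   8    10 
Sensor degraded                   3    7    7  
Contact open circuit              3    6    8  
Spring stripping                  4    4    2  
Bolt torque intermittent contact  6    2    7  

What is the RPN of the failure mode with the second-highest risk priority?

RPN = Severity × Occurrence × Detection:
  Clip intermittent contact: 9 × 8 × 8 = 576
  Pin seizure: 6 × 8 × 2 = 96
  Seal open circuit: 10 × 5 × 2 = 100
  Bracket reversed: 10 × 8 × 10 = 800
  Sensor degraded: 3 × 7 × 7 = 147
  Contact open circuit: 3 × 6 × 8 = 144
  Spring stripping: 4 × 4 × 2 = 32
  Bolt torque intermittent contact: 6 × 2 × 7 = 84
Sorted descending: 800, 576, 147, 144, 100, 96, 84, 32.
The second-highest RPN is 576 (Clip intermittent contact).

576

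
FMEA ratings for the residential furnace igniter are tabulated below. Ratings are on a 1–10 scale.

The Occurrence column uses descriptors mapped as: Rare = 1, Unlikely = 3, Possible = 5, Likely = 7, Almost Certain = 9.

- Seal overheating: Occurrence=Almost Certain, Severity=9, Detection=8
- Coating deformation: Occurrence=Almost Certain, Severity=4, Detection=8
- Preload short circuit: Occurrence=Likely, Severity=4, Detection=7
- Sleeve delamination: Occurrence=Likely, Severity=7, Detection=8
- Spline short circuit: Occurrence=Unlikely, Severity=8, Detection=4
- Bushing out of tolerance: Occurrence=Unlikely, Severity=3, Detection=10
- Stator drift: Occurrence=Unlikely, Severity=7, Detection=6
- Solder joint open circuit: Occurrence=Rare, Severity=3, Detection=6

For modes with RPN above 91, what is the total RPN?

1746

RPN = Severity × Occurrence × Detection:
  Seal overheating: 9 × 9 × 8 = 648
  Coating deformation: 4 × 9 × 8 = 288
  Preload short circuit: 4 × 7 × 7 = 196
  Sleeve delamination: 7 × 7 × 8 = 392
  Spline short circuit: 8 × 3 × 4 = 96
  Bushing out of tolerance: 3 × 3 × 10 = 90
  Stator drift: 7 × 3 × 6 = 126
  Solder joint open circuit: 3 × 1 × 6 = 18
RPN > 91: Seal overheating (648), Coating deformation (288), Preload short circuit (196), Sleeve delamination (392), Spline short circuit (96), Stator drift (126).
Sum: 648 + 288 + 196 + 392 + 96 + 126 = 1746.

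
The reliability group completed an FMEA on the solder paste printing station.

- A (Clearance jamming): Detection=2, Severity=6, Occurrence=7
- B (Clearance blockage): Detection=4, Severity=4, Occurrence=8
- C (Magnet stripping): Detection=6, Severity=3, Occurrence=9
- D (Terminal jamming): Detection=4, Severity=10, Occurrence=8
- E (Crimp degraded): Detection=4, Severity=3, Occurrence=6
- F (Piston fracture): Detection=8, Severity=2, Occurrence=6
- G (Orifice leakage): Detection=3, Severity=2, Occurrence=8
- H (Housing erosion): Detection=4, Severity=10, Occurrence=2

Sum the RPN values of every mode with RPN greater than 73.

870

RPN = Severity × Occurrence × Detection:
  A: 6 × 7 × 2 = 84
  B: 4 × 8 × 4 = 128
  C: 3 × 9 × 6 = 162
  D: 10 × 8 × 4 = 320
  E: 3 × 6 × 4 = 72
  F: 2 × 6 × 8 = 96
  G: 2 × 8 × 3 = 48
  H: 10 × 2 × 4 = 80
RPN > 73: A (84), B (128), C (162), D (320), F (96), H (80).
Sum: 84 + 128 + 162 + 320 + 96 + 80 = 870.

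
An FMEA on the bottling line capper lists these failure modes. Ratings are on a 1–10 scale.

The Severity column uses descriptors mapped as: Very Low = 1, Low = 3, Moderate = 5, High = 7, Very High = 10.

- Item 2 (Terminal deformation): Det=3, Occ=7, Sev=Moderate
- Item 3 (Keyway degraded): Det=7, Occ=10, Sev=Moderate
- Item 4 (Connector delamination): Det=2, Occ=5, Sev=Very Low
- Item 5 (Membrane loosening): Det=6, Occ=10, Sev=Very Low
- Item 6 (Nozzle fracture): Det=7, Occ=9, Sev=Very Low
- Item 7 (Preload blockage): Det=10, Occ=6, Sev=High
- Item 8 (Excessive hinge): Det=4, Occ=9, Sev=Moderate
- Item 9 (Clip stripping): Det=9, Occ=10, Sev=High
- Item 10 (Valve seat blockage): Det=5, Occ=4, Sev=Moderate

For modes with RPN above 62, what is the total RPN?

RPN = Severity × Occurrence × Detection:
  Item 2: 5 × 7 × 3 = 105
  Item 3: 5 × 10 × 7 = 350
  Item 4: 1 × 5 × 2 = 10
  Item 5: 1 × 10 × 6 = 60
  Item 6: 1 × 9 × 7 = 63
  Item 7: 7 × 6 × 10 = 420
  Item 8: 5 × 9 × 4 = 180
  Item 9: 7 × 10 × 9 = 630
  Item 10: 5 × 4 × 5 = 100
RPN > 62: Item 2 (105), Item 3 (350), Item 6 (63), Item 7 (420), Item 8 (180), Item 9 (630), Item 10 (100).
Sum: 105 + 350 + 63 + 420 + 180 + 630 + 100 = 1848.

1848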